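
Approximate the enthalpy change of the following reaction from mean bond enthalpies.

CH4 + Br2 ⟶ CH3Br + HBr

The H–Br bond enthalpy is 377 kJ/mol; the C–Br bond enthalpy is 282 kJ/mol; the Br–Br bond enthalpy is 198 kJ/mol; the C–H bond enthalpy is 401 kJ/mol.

ΔH ≈ −60 kJ

Bonds broken (reactants):
  Br–Br: 1 × 198 = 198
  C–H: 4 × 401 = 1604
  Σ(broken) = 1802 kJ
Bonds formed (products):
  C–Br: 1 × 282 = 282
  C–H: 3 × 401 = 1203
  H–Br: 1 × 377 = 377
  Σ(formed) = 1862 kJ
ΔH = Σ(broken) − Σ(formed) = 1802 − 1862 = −60 kJ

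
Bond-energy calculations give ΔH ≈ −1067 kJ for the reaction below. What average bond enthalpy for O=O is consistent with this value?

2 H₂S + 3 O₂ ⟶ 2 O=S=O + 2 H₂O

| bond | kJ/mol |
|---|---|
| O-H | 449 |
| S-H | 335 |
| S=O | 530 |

Let D be the O=O bond energy.
Σ(broken) = 3×D + 4×335 = 1340 + 3D
Σ(formed) = 4×449 + 4×530 = 3916
ΔH = Σ(broken) − Σ(formed) = (1340 + 3D) − (3916) = −2576 + 3D
Setting this equal to −1067 kJ gives 3D = 1509, so D = 503 kJ/mol.

D(O=O) ≈ 503 kJ/mol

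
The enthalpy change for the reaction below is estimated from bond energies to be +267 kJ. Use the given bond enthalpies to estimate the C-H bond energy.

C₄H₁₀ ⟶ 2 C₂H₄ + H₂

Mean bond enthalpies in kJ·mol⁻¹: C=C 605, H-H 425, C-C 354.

D(C-H) ≈ 420 kJ/mol

Let D be the C-H bond energy.
Σ(broken) = 3×354 + 10×D = 1062 + 10D
Σ(formed) = 8×D + 2×605 + 1×425 = 1635 + 8D
ΔH = Σ(broken) − Σ(formed) = (1062 + 10D) − (1635 + 8D) = −573 + 2D
Setting this equal to +267 kJ gives 2D = 840, so D = 420 kJ/mol.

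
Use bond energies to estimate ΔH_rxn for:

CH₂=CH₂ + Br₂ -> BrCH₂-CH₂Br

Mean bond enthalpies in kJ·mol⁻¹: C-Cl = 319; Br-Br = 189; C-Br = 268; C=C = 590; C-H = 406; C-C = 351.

Bonds broken (reactants):
  Br-Br: 1 × 189 = 189
  C-H: 4 × 406 = 1624
  C=C: 1 × 590 = 590
  Σ(broken) = 2403 kJ
Bonds formed (products):
  C-Br: 2 × 268 = 536
  C-C: 1 × 351 = 351
  C-H: 4 × 406 = 1624
  Σ(formed) = 2511 kJ
ΔH = Σ(broken) − Σ(formed) = 2403 − 2511 = −108 kJ

ΔH ≈ −108 kJ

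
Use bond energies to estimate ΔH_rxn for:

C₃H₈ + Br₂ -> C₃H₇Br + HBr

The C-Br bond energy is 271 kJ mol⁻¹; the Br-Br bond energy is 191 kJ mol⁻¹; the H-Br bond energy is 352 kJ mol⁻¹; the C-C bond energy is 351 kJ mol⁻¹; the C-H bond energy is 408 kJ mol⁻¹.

ΔH ≈ −24 kJ

Bonds broken (reactants):
  Br-Br: 1 × 191 = 191
  C-C: 2 × 351 = 702
  C-H: 8 × 408 = 3264
  Σ(broken) = 4157 kJ
Bonds formed (products):
  C-Br: 1 × 271 = 271
  C-C: 2 × 351 = 702
  C-H: 7 × 408 = 2856
  H-Br: 1 × 352 = 352
  Σ(formed) = 4181 kJ
ΔH = Σ(broken) − Σ(formed) = 4157 − 4181 = −24 kJ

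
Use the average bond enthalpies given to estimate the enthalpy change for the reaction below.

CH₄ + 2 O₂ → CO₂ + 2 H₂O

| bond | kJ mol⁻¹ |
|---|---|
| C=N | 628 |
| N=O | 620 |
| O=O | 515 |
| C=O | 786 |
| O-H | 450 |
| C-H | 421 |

ΔH ≈ −658 kJ

Bonds broken (reactants):
  C-H: 4 × 421 = 1684
  O=O: 2 × 515 = 1030
  Σ(broken) = 2714 kJ
Bonds formed (products):
  C=O: 2 × 786 = 1572
  O-H: 4 × 450 = 1800
  Σ(formed) = 3372 kJ
ΔH = Σ(broken) − Σ(formed) = 2714 − 3372 = −658 kJ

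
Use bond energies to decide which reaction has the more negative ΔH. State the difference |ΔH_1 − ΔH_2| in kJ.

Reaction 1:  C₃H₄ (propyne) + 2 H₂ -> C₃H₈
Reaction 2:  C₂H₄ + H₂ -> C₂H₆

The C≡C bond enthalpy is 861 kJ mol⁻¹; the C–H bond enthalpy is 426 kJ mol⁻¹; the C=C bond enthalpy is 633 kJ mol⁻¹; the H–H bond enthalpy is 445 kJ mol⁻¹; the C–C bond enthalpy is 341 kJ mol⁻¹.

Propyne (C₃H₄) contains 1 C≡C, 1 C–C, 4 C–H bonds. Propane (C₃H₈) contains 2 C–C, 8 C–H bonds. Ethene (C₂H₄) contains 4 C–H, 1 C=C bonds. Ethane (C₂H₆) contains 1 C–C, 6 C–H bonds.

Reaction 1:
  Bonds broken (reactants):
    C≡C: 1 × 861 = 861
    C–C: 1 × 341 = 341
    C–H: 4 × 426 = 1704
    H–H: 2 × 445 = 890
    Σ(broken) = 3796 kJ
  Bonds formed (products):
    C–C: 2 × 341 = 682
    C–H: 8 × 426 = 3408
    Σ(formed) = 4090 kJ
  ΔH_1 = 3796 − 4090 = −294 kJ
Reaction 2:
  Bonds broken (reactants):
    C–H: 4 × 426 = 1704
    C=C: 1 × 633 = 633
    H–H: 1 × 445 = 445
    Σ(broken) = 2782 kJ
  Bonds formed (products):
    C–C: 1 × 341 = 341
    C–H: 6 × 426 = 2556
    Σ(formed) = 2897 kJ
  ΔH_2 = 2782 − 2897 = −115 kJ
ΔH_1 − ΔH_2 = −179 kJ, so reaction 1 has the more negative ΔH; |ΔH_1 − ΔH_2| = 179 kJ.

Reaction 1, by 179 kJ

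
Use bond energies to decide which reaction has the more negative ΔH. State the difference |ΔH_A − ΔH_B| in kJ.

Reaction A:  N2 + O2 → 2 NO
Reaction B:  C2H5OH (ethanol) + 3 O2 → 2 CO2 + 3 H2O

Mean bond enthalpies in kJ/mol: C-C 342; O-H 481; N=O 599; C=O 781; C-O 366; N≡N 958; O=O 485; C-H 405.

Reaction B, by 1586 kJ

Reaction A:
  Bonds broken (reactants):
    N≡N: 1 × 958 = 958
    O=O: 1 × 485 = 485
    Σ(broken) = 1443 kJ
  Bonds formed (products):
    N=O: 2 × 599 = 1198
    Σ(formed) = 1198 kJ
  ΔH_A = 1443 − 1198 = +245 kJ
Reaction B:
  Bonds broken (reactants):
    C-C: 1 × 342 = 342
    C-H: 5 × 405 = 2025
    C-O: 1 × 366 = 366
    O-H: 1 × 481 = 481
    O=O: 3 × 485 = 1455
    Σ(broken) = 4669 kJ
  Bonds formed (products):
    C=O: 4 × 781 = 3124
    O-H: 6 × 481 = 2886
    Σ(formed) = 6010 kJ
  ΔH_B = 4669 − 6010 = −1341 kJ
ΔH_A − ΔH_B = +1586 kJ, so reaction B has the more negative ΔH; |ΔH_A − ΔH_B| = 1586 kJ.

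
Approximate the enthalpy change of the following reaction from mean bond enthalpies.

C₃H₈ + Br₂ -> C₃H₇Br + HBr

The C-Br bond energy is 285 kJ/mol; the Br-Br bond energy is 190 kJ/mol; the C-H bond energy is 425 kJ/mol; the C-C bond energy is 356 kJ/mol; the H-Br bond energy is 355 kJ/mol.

Bonds broken (reactants):
  Br-Br: 1 × 190 = 190
  C-C: 2 × 356 = 712
  C-H: 8 × 425 = 3400
  Σ(broken) = 4302 kJ
Bonds formed (products):
  C-Br: 1 × 285 = 285
  C-C: 2 × 356 = 712
  C-H: 7 × 425 = 2975
  H-Br: 1 × 355 = 355
  Σ(formed) = 4327 kJ
ΔH = Σ(broken) − Σ(formed) = 4302 − 4327 = −25 kJ

ΔH ≈ −25 kJ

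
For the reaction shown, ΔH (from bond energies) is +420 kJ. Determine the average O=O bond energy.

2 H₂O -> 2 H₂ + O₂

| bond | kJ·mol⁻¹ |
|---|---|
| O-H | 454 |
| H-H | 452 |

Let D be the O=O bond energy.
Σ(broken) = 4×454 = 1816
Σ(formed) = 2×452 + 1×D = 904 + D
ΔH = Σ(broken) − Σ(formed) = (1816) − (904 + D) = +912 − D
Setting this equal to +420 kJ gives D = 492 kJ/mol.

D(O=O) ≈ 492 kJ/mol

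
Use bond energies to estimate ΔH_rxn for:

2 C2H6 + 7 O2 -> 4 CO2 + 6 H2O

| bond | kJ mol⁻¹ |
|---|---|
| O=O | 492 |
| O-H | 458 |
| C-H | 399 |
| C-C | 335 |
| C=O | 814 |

ΔH ≈ −3106 kJ

Bonds broken (reactants):
  C-C: 2 × 335 = 670
  C-H: 12 × 399 = 4788
  O=O: 7 × 492 = 3444
  Σ(broken) = 8902 kJ
Bonds formed (products):
  C=O: 8 × 814 = 6512
  O-H: 12 × 458 = 5496
  Σ(formed) = 12008 kJ
ΔH = Σ(broken) − Σ(formed) = 8902 − 12008 = −3106 kJ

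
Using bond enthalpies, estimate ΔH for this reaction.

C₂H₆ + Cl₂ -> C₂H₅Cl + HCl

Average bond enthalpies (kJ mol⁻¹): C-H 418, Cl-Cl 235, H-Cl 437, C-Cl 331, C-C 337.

Bonds broken (reactants):
  C-C: 1 × 337 = 337
  C-H: 6 × 418 = 2508
  Cl-Cl: 1 × 235 = 235
  Σ(broken) = 3080 kJ
Bonds formed (products):
  C-C: 1 × 337 = 337
  C-Cl: 1 × 331 = 331
  C-H: 5 × 418 = 2090
  H-Cl: 1 × 437 = 437
  Σ(formed) = 3195 kJ
ΔH = Σ(broken) − Σ(formed) = 3080 − 3195 = −115 kJ

ΔH ≈ −115 kJ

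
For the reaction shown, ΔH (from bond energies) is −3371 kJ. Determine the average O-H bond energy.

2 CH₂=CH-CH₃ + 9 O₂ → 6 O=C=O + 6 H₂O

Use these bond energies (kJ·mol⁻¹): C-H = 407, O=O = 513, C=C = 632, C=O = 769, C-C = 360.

Let D be the O-H bond energy.
Σ(broken) = 2×360 + 12×407 + 2×632 + 9×513 = 11485
Σ(formed) = 12×769 + 12×D = 9228 + 12D
ΔH = Σ(broken) − Σ(formed) = (11485) − (9228 + 12D) = +2257 − 12D
Setting this equal to −3371 kJ gives 12D = 5628, so D = 469 kJ/mol.

D(O-H) ≈ 469 kJ/mol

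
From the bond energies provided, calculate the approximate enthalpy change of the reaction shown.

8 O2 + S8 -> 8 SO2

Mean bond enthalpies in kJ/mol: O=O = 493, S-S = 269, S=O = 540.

ΔH ≈ −2544 kJ

Bonds broken (reactants):
  O=O: 8 × 493 = 3944
  S-S: 8 × 269 = 2152
  Σ(broken) = 6096 kJ
Bonds formed (products):
  S=O: 16 × 540 = 8640
  Σ(formed) = 8640 kJ
ΔH = Σ(broken) − Σ(formed) = 6096 − 8640 = −2544 kJ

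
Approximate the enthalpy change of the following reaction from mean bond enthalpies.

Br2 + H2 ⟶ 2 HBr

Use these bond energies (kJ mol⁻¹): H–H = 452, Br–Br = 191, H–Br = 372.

Bonds broken (reactants):
  Br–Br: 1 × 191 = 191
  H–H: 1 × 452 = 452
  Σ(broken) = 643 kJ
Bonds formed (products):
  H–Br: 2 × 372 = 744
  Σ(formed) = 744 kJ
ΔH = Σ(broken) − Σ(formed) = 643 − 744 = −101 kJ

ΔH ≈ −101 kJ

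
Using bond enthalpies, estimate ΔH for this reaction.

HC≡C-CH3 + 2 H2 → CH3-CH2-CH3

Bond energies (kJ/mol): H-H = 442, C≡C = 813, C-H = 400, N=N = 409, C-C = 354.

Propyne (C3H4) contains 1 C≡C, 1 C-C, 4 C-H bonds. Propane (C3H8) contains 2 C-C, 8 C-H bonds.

ΔH ≈ −257 kJ

Bonds broken (reactants):
  C≡C: 1 × 813 = 813
  C-C: 1 × 354 = 354
  C-H: 4 × 400 = 1600
  H-H: 2 × 442 = 884
  Σ(broken) = 3651 kJ
Bonds formed (products):
  C-C: 2 × 354 = 708
  C-H: 8 × 400 = 3200
  Σ(formed) = 3908 kJ
ΔH = Σ(broken) − Σ(formed) = 3651 − 3908 = −257 kJ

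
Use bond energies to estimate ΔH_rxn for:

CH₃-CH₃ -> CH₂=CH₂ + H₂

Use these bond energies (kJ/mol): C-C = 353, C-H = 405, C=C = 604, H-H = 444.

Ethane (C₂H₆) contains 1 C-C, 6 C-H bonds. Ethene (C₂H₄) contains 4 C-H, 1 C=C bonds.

ΔH ≈ +115 kJ

Bonds broken (reactants):
  C-C: 1 × 353 = 353
  C-H: 6 × 405 = 2430
  Σ(broken) = 2783 kJ
Bonds formed (products):
  C-H: 4 × 405 = 1620
  C=C: 1 × 604 = 604
  H-H: 1 × 444 = 444
  Σ(formed) = 2668 kJ
ΔH = Σ(broken) − Σ(formed) = 2783 − 2668 = +115 kJ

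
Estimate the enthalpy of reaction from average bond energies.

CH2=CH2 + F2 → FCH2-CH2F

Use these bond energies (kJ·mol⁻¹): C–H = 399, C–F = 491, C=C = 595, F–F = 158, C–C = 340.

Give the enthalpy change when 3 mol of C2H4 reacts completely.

Bonds broken (reactants):
  C–H: 4 × 399 = 1596
  C=C: 1 × 595 = 595
  F–F: 1 × 158 = 158
  Σ(broken) = 2349 kJ
Bonds formed (products):
  C–C: 1 × 340 = 340
  C–F: 2 × 491 = 982
  C–H: 4 × 399 = 1596
  Σ(formed) = 2918 kJ
ΔH = Σ(broken) − Σ(formed) = 2349 − 2918 = −569 kJ
For 3× the reaction as written: 3 × (−569) = −1707 kJ

ΔH = −1707 kJ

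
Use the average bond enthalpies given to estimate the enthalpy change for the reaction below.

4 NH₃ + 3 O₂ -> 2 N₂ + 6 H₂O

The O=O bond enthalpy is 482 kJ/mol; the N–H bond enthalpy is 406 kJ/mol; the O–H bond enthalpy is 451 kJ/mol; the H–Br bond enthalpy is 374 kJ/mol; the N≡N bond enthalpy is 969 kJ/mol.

ΔH ≈ −1032 kJ

Bonds broken (reactants):
  N–H: 12 × 406 = 4872
  O=O: 3 × 482 = 1446
  Σ(broken) = 6318 kJ
Bonds formed (products):
  N≡N: 2 × 969 = 1938
  O–H: 12 × 451 = 5412
  Σ(formed) = 7350 kJ
ΔH = Σ(broken) − Σ(formed) = 6318 − 7350 = −1032 kJ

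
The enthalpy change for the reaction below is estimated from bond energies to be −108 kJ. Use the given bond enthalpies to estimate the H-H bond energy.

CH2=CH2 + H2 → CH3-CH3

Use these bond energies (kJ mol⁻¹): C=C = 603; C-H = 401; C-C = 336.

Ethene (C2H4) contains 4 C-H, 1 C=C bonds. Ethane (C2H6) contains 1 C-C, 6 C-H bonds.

Let D be the H-H bond energy.
Σ(broken) = 4×401 + 1×603 + 1×D = 2207 + D
Σ(formed) = 1×336 + 6×401 = 2742
ΔH = Σ(broken) − Σ(formed) = (2207 + D) − (2742) = −535 + D
Setting this equal to −108 kJ gives D = 427 kJ/mol.

D(H-H) ≈ 427 kJ/mol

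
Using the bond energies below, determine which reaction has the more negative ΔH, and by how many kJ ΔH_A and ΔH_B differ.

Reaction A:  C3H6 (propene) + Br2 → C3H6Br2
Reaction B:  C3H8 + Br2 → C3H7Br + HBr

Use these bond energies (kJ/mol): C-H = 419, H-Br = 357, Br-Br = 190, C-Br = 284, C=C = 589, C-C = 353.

Reaction A:
  Bonds broken (reactants):
    Br-Br: 1 × 190 = 190
    C-C: 1 × 353 = 353
    C-H: 6 × 419 = 2514
    C=C: 1 × 589 = 589
    Σ(broken) = 3646 kJ
  Bonds formed (products):
    C-Br: 2 × 284 = 568
    C-C: 2 × 353 = 706
    C-H: 6 × 419 = 2514
    Σ(formed) = 3788 kJ
  ΔH_A = 3646 − 3788 = −142 kJ
Reaction B:
  Bonds broken (reactants):
    Br-Br: 1 × 190 = 190
    C-C: 2 × 353 = 706
    C-H: 8 × 419 = 3352
    Σ(broken) = 4248 kJ
  Bonds formed (products):
    C-Br: 1 × 284 = 284
    C-C: 2 × 353 = 706
    C-H: 7 × 419 = 2933
    H-Br: 1 × 357 = 357
    Σ(formed) = 4280 kJ
  ΔH_B = 4248 − 4280 = −32 kJ
ΔH_A − ΔH_B = −110 kJ, so reaction A has the more negative ΔH; |ΔH_A − ΔH_B| = 110 kJ.

Reaction A, by 110 kJ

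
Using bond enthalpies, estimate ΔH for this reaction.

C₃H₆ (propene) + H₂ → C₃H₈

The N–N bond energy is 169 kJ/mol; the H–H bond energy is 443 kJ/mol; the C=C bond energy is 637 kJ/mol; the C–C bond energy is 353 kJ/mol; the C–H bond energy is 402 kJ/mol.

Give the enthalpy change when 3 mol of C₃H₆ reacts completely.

ΔH = −231 kJ

Bonds broken (reactants):
  C–C: 1 × 353 = 353
  C–H: 6 × 402 = 2412
  C=C: 1 × 637 = 637
  H–H: 1 × 443 = 443
  Σ(broken) = 3845 kJ
Bonds formed (products):
  C–C: 2 × 353 = 706
  C–H: 8 × 402 = 3216
  Σ(formed) = 3922 kJ
ΔH = Σ(broken) − Σ(formed) = 3845 − 3922 = −77 kJ
For 3× the reaction as written: 3 × (−77) = −231 kJ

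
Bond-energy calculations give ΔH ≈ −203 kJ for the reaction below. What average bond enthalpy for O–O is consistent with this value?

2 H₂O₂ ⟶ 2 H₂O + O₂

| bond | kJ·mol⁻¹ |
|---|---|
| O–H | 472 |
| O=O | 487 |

D(O–O) ≈ 142 kJ/mol

Let D be the O–O bond energy.
Σ(broken) = 4×472 + 2×D = 1888 + 2D
Σ(formed) = 4×472 + 1×487 = 2375
ΔH = Σ(broken) − Σ(formed) = (1888 + 2D) − (2375) = −487 + 2D
Setting this equal to −203 kJ gives 2D = 284, so D = 142 kJ/mol.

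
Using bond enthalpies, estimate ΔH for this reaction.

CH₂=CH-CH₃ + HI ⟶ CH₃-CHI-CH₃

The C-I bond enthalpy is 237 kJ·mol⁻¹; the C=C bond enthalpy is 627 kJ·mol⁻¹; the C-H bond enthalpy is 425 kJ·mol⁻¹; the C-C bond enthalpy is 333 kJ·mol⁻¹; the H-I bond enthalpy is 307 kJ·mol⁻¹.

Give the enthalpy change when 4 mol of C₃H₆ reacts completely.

ΔH = −244 kJ

Bonds broken (reactants):
  C-C: 1 × 333 = 333
  C-H: 6 × 425 = 2550
  C=C: 1 × 627 = 627
  H-I: 1 × 307 = 307
  Σ(broken) = 3817 kJ
Bonds formed (products):
  C-C: 2 × 333 = 666
  C-H: 7 × 425 = 2975
  C-I: 1 × 237 = 237
  Σ(formed) = 3878 kJ
ΔH = Σ(broken) − Σ(formed) = 3817 − 3878 = −61 kJ
For 4× the reaction as written: 4 × (−61) = −244 kJ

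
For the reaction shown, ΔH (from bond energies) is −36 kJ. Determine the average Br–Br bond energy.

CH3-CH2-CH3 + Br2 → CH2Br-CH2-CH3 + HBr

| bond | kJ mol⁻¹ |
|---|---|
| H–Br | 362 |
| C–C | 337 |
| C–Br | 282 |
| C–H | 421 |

Let D be the Br–Br bond energy.
Σ(broken) = 1×D + 2×337 + 8×421 = 4042 + D
Σ(formed) = 1×282 + 2×337 + 7×421 + 1×362 = 4265
ΔH = Σ(broken) − Σ(formed) = (4042 + D) − (4265) = −223 + D
Setting this equal to −36 kJ gives D = 187 kJ/mol.

D(Br–Br) ≈ 187 kJ/mol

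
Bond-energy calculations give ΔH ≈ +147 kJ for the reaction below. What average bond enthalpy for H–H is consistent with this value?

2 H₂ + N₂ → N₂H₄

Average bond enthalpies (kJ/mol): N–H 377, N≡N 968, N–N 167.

Let D be the H–H bond energy.
Σ(broken) = 2×D + 1×968 = 968 + 2D
Σ(formed) = 4×377 + 1×167 = 1675
ΔH = Σ(broken) − Σ(formed) = (968 + 2D) − (1675) = −707 + 2D
Setting this equal to +147 kJ gives 2D = 854, so D = 427 kJ/mol.

D(H–H) ≈ 427 kJ/mol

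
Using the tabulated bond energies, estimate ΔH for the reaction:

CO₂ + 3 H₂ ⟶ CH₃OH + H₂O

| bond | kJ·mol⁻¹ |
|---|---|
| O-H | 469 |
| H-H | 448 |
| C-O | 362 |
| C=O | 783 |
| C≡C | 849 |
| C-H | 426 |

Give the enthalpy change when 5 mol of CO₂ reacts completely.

ΔH = −685 kJ

Bonds broken (reactants):
  C=O: 2 × 783 = 1566
  H-H: 3 × 448 = 1344
  Σ(broken) = 2910 kJ
Bonds formed (products):
  C-H: 3 × 426 = 1278
  C-O: 1 × 362 = 362
  O-H: 3 × 469 = 1407
  Σ(formed) = 3047 kJ
ΔH = Σ(broken) − Σ(formed) = 2910 − 3047 = −137 kJ
For 5× the reaction as written: 5 × (−137) = −685 kJ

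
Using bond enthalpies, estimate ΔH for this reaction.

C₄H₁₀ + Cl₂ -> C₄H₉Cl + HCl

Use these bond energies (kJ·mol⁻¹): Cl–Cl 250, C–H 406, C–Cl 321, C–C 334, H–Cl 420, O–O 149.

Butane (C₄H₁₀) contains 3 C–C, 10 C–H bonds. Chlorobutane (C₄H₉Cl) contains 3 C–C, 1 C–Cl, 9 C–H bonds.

Bonds broken (reactants):
  C–C: 3 × 334 = 1002
  C–H: 10 × 406 = 4060
  Cl–Cl: 1 × 250 = 250
  Σ(broken) = 5312 kJ
Bonds formed (products):
  C–C: 3 × 334 = 1002
  C–Cl: 1 × 321 = 321
  C–H: 9 × 406 = 3654
  H–Cl: 1 × 420 = 420
  Σ(formed) = 5397 kJ
ΔH = Σ(broken) − Σ(formed) = 5312 − 5397 = −85 kJ

ΔH ≈ −85 kJ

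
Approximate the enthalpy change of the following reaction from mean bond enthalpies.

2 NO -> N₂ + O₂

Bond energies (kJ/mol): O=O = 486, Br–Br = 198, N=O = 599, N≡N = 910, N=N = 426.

Bonds broken (reactants):
  N=O: 2 × 599 = 1198
  Σ(broken) = 1198 kJ
Bonds formed (products):
  N≡N: 1 × 910 = 910
  O=O: 1 × 486 = 486
  Σ(formed) = 1396 kJ
ΔH = Σ(broken) − Σ(formed) = 1198 − 1396 = −198 kJ

ΔH ≈ −198 kJ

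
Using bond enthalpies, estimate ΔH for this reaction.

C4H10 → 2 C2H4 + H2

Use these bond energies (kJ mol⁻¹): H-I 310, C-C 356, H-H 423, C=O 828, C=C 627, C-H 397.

Bonds broken (reactants):
  C-C: 3 × 356 = 1068
  C-H: 10 × 397 = 3970
  Σ(broken) = 5038 kJ
Bonds formed (products):
  C-H: 8 × 397 = 3176
  C=C: 2 × 627 = 1254
  H-H: 1 × 423 = 423
  Σ(formed) = 4853 kJ
ΔH = Σ(broken) − Σ(formed) = 5038 − 4853 = +185 kJ

ΔH ≈ +185 kJ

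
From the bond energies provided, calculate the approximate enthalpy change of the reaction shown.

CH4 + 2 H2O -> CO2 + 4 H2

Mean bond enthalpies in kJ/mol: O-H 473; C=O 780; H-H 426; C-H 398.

Bonds broken (reactants):
  C-H: 4 × 398 = 1592
  O-H: 4 × 473 = 1892
  Σ(broken) = 3484 kJ
Bonds formed (products):
  C=O: 2 × 780 = 1560
  H-H: 4 × 426 = 1704
  Σ(formed) = 3264 kJ
ΔH = Σ(broken) − Σ(formed) = 3484 − 3264 = +220 kJ

ΔH ≈ +220 kJ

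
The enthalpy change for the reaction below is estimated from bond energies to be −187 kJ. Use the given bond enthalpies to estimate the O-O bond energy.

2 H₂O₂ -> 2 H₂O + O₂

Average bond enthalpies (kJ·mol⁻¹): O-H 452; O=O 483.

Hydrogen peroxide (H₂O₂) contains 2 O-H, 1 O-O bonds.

D(O-O) ≈ 148 kJ/mol

Let D be the O-O bond energy.
Σ(broken) = 4×452 + 2×D = 1808 + 2D
Σ(formed) = 4×452 + 1×483 = 2291
ΔH = Σ(broken) − Σ(formed) = (1808 + 2D) − (2291) = −483 + 2D
Setting this equal to −187 kJ gives 2D = 296, so D = 148 kJ/mol.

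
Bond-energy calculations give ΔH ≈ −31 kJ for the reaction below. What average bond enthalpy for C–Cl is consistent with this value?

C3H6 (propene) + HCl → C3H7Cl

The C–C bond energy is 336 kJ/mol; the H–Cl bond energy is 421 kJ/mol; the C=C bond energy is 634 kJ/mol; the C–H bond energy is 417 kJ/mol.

Let D be the C–Cl bond energy.
Σ(broken) = 1×336 + 6×417 + 1×634 + 1×421 = 3893
Σ(formed) = 2×336 + 1×D + 7×417 = 3591 + D
ΔH = Σ(broken) − Σ(formed) = (3893) − (3591 + D) = +302 − D
Setting this equal to −31 kJ gives D = 333 kJ/mol.

D(C–Cl) ≈ 333 kJ/mol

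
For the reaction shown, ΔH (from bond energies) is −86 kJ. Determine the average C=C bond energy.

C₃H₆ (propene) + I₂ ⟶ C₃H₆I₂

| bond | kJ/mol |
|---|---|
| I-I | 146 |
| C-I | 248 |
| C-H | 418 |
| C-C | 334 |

D(C=C) ≈ 598 kJ/mol

Let D be the C=C bond energy.
Σ(broken) = 1×334 + 6×418 + 1×D + 1×146 = 2988 + D
Σ(formed) = 2×334 + 6×418 + 2×248 = 3672
ΔH = Σ(broken) − Σ(formed) = (2988 + D) − (3672) = −684 + D
Setting this equal to −86 kJ gives D = 598 kJ/mol.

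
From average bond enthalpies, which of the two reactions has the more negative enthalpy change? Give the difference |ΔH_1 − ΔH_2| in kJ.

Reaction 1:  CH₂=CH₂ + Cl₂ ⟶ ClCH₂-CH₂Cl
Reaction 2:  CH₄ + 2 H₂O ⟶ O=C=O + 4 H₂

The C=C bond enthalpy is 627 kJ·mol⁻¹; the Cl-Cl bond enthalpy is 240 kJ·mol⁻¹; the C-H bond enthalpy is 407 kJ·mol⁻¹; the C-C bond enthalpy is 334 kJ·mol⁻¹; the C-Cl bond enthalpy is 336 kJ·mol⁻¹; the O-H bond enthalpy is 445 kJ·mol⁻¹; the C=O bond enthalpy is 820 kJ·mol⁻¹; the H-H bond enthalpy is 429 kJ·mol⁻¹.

Reaction 1:
  Bonds broken (reactants):
    C-H: 4 × 407 = 1628
    C=C: 1 × 627 = 627
    Cl-Cl: 1 × 240 = 240
    Σ(broken) = 2495 kJ
  Bonds formed (products):
    C-C: 1 × 334 = 334
    C-Cl: 2 × 336 = 672
    C-H: 4 × 407 = 1628
    Σ(formed) = 2634 kJ
  ΔH_1 = 2495 − 2634 = −139 kJ
Reaction 2:
  Bonds broken (reactants):
    C-H: 4 × 407 = 1628
    O-H: 4 × 445 = 1780
    Σ(broken) = 3408 kJ
  Bonds formed (products):
    C=O: 2 × 820 = 1640
    H-H: 4 × 429 = 1716
    Σ(formed) = 3356 kJ
  ΔH_2 = 3408 − 3356 = +52 kJ
ΔH_1 − ΔH_2 = −191 kJ, so reaction 1 has the more negative ΔH; |ΔH_1 − ΔH_2| = 191 kJ.

Reaction 1, by 191 kJ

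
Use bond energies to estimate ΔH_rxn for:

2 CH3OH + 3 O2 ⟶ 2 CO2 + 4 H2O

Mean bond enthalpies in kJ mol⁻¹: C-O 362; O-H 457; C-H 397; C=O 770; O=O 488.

ΔH ≈ −1252 kJ

Bonds broken (reactants):
  C-H: 6 × 397 = 2382
  C-O: 2 × 362 = 724
  O-H: 2 × 457 = 914
  O=O: 3 × 488 = 1464
  Σ(broken) = 5484 kJ
Bonds formed (products):
  C=O: 4 × 770 = 3080
  O-H: 8 × 457 = 3656
  Σ(formed) = 6736 kJ
ΔH = Σ(broken) − Σ(formed) = 5484 − 6736 = −1252 kJ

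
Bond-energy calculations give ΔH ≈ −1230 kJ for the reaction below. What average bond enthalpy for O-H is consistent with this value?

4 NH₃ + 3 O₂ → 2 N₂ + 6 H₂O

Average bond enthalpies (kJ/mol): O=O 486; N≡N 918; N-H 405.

Let D be the O-H bond energy.
Σ(broken) = 12×405 + 3×486 = 6318
Σ(formed) = 2×918 + 12×D = 1836 + 12D
ΔH = Σ(broken) − Σ(formed) = (6318) − (1836 + 12D) = +4482 − 12D
Setting this equal to −1230 kJ gives 12D = 5712, so D = 476 kJ/mol.

D(O-H) ≈ 476 kJ/mol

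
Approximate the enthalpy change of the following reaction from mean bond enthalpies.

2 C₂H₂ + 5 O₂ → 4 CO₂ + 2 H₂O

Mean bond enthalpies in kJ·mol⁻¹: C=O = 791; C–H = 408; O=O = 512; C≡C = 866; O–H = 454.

ΔH ≈ −2220 kJ

Bonds broken (reactants):
  C≡C: 2 × 866 = 1732
  C–H: 4 × 408 = 1632
  O=O: 5 × 512 = 2560
  Σ(broken) = 5924 kJ
Bonds formed (products):
  C=O: 8 × 791 = 6328
  O–H: 4 × 454 = 1816
  Σ(formed) = 8144 kJ
ΔH = Σ(broken) − Σ(formed) = 5924 − 8144 = −2220 kJ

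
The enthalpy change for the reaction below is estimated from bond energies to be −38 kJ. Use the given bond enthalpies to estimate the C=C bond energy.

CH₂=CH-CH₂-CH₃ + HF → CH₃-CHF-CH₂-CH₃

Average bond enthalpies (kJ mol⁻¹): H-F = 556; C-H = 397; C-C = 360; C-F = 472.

D(C=C) ≈ 635 kJ/mol

Let D be the C=C bond energy.
Σ(broken) = 2×360 + 8×397 + 1×D + 1×556 = 4452 + D
Σ(formed) = 3×360 + 1×472 + 9×397 = 5125
ΔH = Σ(broken) − Σ(formed) = (4452 + D) − (5125) = −673 + D
Setting this equal to −38 kJ gives D = 635 kJ/mol.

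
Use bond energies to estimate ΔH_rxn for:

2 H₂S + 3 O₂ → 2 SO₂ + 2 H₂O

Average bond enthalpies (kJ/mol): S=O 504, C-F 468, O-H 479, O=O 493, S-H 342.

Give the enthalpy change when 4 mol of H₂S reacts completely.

Bonds broken (reactants):
  O=O: 3 × 493 = 1479
  S-H: 4 × 342 = 1368
  Σ(broken) = 2847 kJ
Bonds formed (products):
  O-H: 4 × 479 = 1916
  S=O: 4 × 504 = 2016
  Σ(formed) = 3932 kJ
ΔH = Σ(broken) − Σ(formed) = 2847 − 3932 = −1085 kJ
For 2× the reaction as written: 2 × (−1085) = −2170 kJ

ΔH = −2170 kJ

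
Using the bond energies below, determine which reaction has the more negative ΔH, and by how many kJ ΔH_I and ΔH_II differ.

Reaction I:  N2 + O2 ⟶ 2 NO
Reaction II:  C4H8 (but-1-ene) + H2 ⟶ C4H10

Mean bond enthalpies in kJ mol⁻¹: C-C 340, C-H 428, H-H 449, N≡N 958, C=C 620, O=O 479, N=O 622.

Reaction I:
  Bonds broken (reactants):
    N≡N: 1 × 958 = 958
    O=O: 1 × 479 = 479
    Σ(broken) = 1437 kJ
  Bonds formed (products):
    N=O: 2 × 622 = 1244
    Σ(formed) = 1244 kJ
  ΔH_I = 1437 − 1244 = +193 kJ
Reaction II:
  Bonds broken (reactants):
    C-C: 2 × 340 = 680
    C-H: 8 × 428 = 3424
    C=C: 1 × 620 = 620
    H-H: 1 × 449 = 449
    Σ(broken) = 5173 kJ
  Bonds formed (products):
    C-C: 3 × 340 = 1020
    C-H: 10 × 428 = 4280
    Σ(formed) = 5300 kJ
  ΔH_II = 5173 − 5300 = −127 kJ
ΔH_I − ΔH_II = +320 kJ, so reaction II has the more negative ΔH; |ΔH_I − ΔH_II| = 320 kJ.

Reaction II, by 320 kJ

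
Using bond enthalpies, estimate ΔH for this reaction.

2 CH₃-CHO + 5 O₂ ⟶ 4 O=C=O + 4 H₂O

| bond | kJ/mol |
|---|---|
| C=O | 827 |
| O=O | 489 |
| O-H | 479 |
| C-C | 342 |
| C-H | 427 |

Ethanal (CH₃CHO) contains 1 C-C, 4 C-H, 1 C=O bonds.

Bonds broken (reactants):
  C-C: 2 × 342 = 684
  C-H: 8 × 427 = 3416
  C=O: 2 × 827 = 1654
  O=O: 5 × 489 = 2445
  Σ(broken) = 8199 kJ
Bonds formed (products):
  C=O: 8 × 827 = 6616
  O-H: 8 × 479 = 3832
  Σ(formed) = 10448 kJ
ΔH = Σ(broken) − Σ(formed) = 8199 − 10448 = −2249 kJ

ΔH ≈ −2249 kJ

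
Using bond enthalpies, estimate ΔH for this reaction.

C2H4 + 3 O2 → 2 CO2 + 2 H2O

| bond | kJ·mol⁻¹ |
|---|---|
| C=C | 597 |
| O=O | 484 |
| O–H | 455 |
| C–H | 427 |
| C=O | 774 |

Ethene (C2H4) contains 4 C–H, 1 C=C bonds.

Bonds broken (reactants):
  C–H: 4 × 427 = 1708
  C=C: 1 × 597 = 597
  O=O: 3 × 484 = 1452
  Σ(broken) = 3757 kJ
Bonds formed (products):
  C=O: 4 × 774 = 3096
  O–H: 4 × 455 = 1820
  Σ(formed) = 4916 kJ
ΔH = Σ(broken) − Σ(formed) = 3757 − 4916 = −1159 kJ

ΔH ≈ −1159 kJ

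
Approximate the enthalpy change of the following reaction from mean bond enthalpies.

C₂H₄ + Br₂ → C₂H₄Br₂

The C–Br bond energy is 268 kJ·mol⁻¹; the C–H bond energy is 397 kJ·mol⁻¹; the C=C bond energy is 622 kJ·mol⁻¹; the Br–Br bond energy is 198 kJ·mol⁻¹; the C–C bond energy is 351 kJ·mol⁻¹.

Bonds broken (reactants):
  Br–Br: 1 × 198 = 198
  C–H: 4 × 397 = 1588
  C=C: 1 × 622 = 622
  Σ(broken) = 2408 kJ
Bonds formed (products):
  C–Br: 2 × 268 = 536
  C–C: 1 × 351 = 351
  C–H: 4 × 397 = 1588
  Σ(formed) = 2475 kJ
ΔH = Σ(broken) − Σ(formed) = 2408 − 2475 = −67 kJ

ΔH ≈ −67 kJ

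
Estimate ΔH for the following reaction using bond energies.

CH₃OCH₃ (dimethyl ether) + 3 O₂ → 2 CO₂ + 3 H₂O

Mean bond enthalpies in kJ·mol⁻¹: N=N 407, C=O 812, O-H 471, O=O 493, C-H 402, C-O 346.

ΔH ≈ −1491 kJ

Bonds broken (reactants):
  C-H: 6 × 402 = 2412
  C-O: 2 × 346 = 692
  O=O: 3 × 493 = 1479
  Σ(broken) = 4583 kJ
Bonds formed (products):
  C=O: 4 × 812 = 3248
  O-H: 6 × 471 = 2826
  Σ(formed) = 6074 kJ
ΔH = Σ(broken) − Σ(formed) = 4583 − 6074 = −1491 kJ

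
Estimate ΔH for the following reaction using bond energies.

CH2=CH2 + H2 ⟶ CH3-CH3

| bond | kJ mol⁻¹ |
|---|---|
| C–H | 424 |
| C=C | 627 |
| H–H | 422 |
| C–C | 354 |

Bonds broken (reactants):
  C–H: 4 × 424 = 1696
  C=C: 1 × 627 = 627
  H–H: 1 × 422 = 422
  Σ(broken) = 2745 kJ
Bonds formed (products):
  C–C: 1 × 354 = 354
  C–H: 6 × 424 = 2544
  Σ(formed) = 2898 kJ
ΔH = Σ(broken) − Σ(formed) = 2745 − 2898 = −153 kJ

ΔH ≈ −153 kJ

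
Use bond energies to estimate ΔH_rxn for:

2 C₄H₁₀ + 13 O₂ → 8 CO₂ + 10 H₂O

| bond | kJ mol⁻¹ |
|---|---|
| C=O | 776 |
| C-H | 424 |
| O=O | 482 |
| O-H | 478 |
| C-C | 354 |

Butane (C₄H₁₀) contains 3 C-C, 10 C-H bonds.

Bonds broken (reactants):
  C-C: 6 × 354 = 2124
  C-H: 20 × 424 = 8480
  O=O: 13 × 482 = 6266
  Σ(broken) = 16870 kJ
Bonds formed (products):
  C=O: 16 × 776 = 12416
  O-H: 20 × 478 = 9560
  Σ(formed) = 21976 kJ
ΔH = Σ(broken) − Σ(formed) = 16870 − 21976 = −5106 kJ

ΔH ≈ −5106 kJ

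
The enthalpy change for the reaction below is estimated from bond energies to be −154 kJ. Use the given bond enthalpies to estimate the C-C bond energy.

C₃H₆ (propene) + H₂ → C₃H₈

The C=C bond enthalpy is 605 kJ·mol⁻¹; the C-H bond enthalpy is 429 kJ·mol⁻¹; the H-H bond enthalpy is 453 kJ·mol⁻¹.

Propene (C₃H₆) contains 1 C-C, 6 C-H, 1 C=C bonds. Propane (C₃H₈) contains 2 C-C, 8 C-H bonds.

D(C-C) ≈ 354 kJ/mol

Let D be the C-C bond energy.
Σ(broken) = 1×D + 6×429 + 1×605 + 1×453 = 3632 + D
Σ(formed) = 2×D + 8×429 = 3432 + 2D
ΔH = Σ(broken) − Σ(formed) = (3632 + D) − (3432 + 2D) = +200 − D
Setting this equal to −154 kJ gives D = 354 kJ/mol.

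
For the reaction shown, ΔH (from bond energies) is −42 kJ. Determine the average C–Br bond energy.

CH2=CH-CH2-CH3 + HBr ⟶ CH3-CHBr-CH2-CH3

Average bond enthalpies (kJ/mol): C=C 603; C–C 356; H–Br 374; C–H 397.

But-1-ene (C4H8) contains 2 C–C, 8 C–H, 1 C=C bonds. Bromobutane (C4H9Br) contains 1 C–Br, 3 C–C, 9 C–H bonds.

D(C–Br) ≈ 266 kJ/mol

Let D be the C–Br bond energy.
Σ(broken) = 2×356 + 8×397 + 1×603 + 1×374 = 4865
Σ(formed) = 1×D + 3×356 + 9×397 = 4641 + D
ΔH = Σ(broken) − Σ(formed) = (4865) − (4641 + D) = +224 − D
Setting this equal to −42 kJ gives D = 266 kJ/mol.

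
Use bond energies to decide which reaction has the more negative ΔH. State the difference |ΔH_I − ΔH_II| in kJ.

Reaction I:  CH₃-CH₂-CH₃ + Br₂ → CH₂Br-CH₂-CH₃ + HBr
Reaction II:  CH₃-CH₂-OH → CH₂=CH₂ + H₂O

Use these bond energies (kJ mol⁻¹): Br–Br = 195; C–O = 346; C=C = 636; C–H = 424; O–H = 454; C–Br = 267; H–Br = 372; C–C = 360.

Reaction I, by 60 kJ

Reaction I:
  Bonds broken (reactants):
    Br–Br: 1 × 195 = 195
    C–C: 2 × 360 = 720
    C–H: 8 × 424 = 3392
    Σ(broken) = 4307 kJ
  Bonds formed (products):
    C–Br: 1 × 267 = 267
    C–C: 2 × 360 = 720
    C–H: 7 × 424 = 2968
    H–Br: 1 × 372 = 372
    Σ(formed) = 4327 kJ
  ΔH_I = 4307 − 4327 = −20 kJ
Reaction II:
  Bonds broken (reactants):
    C–C: 1 × 360 = 360
    C–H: 5 × 424 = 2120
    C–O: 1 × 346 = 346
    O–H: 1 × 454 = 454
    Σ(broken) = 3280 kJ
  Bonds formed (products):
    C–H: 4 × 424 = 1696
    C=C: 1 × 636 = 636
    O–H: 2 × 454 = 908
    Σ(formed) = 3240 kJ
  ΔH_II = 3280 − 3240 = +40 kJ
ΔH_I − ΔH_II = −60 kJ, so reaction I has the more negative ΔH; |ΔH_I − ΔH_II| = 60 kJ.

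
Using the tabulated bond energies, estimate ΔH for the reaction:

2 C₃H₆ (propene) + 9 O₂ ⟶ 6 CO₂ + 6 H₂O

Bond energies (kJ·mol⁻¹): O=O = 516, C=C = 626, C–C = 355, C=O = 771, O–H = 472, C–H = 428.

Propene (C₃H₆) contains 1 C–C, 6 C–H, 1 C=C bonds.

Bonds broken (reactants):
  C–C: 2 × 355 = 710
  C–H: 12 × 428 = 5136
  C=C: 2 × 626 = 1252
  O=O: 9 × 516 = 4644
  Σ(broken) = 11742 kJ
Bonds formed (products):
  C=O: 12 × 771 = 9252
  O–H: 12 × 472 = 5664
  Σ(formed) = 14916 kJ
ΔH = Σ(broken) − Σ(formed) = 11742 − 14916 = −3174 kJ

ΔH ≈ −3174 kJ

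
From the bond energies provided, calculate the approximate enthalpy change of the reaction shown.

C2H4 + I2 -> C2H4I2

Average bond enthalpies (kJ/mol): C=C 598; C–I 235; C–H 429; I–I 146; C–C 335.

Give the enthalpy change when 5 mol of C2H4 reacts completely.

Bonds broken (reactants):
  C–H: 4 × 429 = 1716
  C=C: 1 × 598 = 598
  I–I: 1 × 146 = 146
  Σ(broken) = 2460 kJ
Bonds formed (products):
  C–C: 1 × 335 = 335
  C–H: 4 × 429 = 1716
  C–I: 2 × 235 = 470
  Σ(formed) = 2521 kJ
ΔH = Σ(broken) − Σ(formed) = 2460 − 2521 = −61 kJ
For 5× the reaction as written: 5 × (−61) = −305 kJ

ΔH = −305 kJ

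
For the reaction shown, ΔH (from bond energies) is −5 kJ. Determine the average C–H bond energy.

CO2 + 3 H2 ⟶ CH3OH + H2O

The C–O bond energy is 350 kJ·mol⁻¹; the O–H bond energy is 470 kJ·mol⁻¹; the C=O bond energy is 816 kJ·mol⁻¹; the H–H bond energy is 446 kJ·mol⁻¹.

Let D be the C–H bond energy.
Σ(broken) = 2×816 + 3×446 = 2970
Σ(formed) = 3×D + 1×350 + 3×470 = 1760 + 3D
ΔH = Σ(broken) − Σ(formed) = (2970) − (1760 + 3D) = +1210 − 3D
Setting this equal to −5 kJ gives 3D = 1215, so D = 405 kJ/mol.

D(C–H) ≈ 405 kJ/mol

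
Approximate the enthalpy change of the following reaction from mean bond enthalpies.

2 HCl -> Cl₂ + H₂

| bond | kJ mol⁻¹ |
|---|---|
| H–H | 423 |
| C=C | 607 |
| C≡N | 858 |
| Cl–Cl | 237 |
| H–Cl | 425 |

Bonds broken (reactants):
  H–Cl: 2 × 425 = 850
  Σ(broken) = 850 kJ
Bonds formed (products):
  Cl–Cl: 1 × 237 = 237
  H–H: 1 × 423 = 423
  Σ(formed) = 660 kJ
ΔH = Σ(broken) − Σ(formed) = 850 − 660 = +190 kJ

ΔH ≈ +190 kJ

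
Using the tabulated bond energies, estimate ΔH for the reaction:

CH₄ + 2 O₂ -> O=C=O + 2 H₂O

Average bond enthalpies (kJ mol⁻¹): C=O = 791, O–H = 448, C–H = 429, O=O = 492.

ΔH ≈ −674 kJ

Bonds broken (reactants):
  C–H: 4 × 429 = 1716
  O=O: 2 × 492 = 984
  Σ(broken) = 2700 kJ
Bonds formed (products):
  C=O: 2 × 791 = 1582
  O–H: 4 × 448 = 1792
  Σ(formed) = 3374 kJ
ΔH = Σ(broken) − Σ(formed) = 2700 − 3374 = −674 kJ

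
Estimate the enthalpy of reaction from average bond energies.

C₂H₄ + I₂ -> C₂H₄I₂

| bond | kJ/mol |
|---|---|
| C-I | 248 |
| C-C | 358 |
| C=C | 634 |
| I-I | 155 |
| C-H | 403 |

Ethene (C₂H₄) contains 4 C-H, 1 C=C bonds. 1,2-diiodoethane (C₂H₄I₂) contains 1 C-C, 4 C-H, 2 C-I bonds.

Bonds broken (reactants):
  C-H: 4 × 403 = 1612
  C=C: 1 × 634 = 634
  I-I: 1 × 155 = 155
  Σ(broken) = 2401 kJ
Bonds formed (products):
  C-C: 1 × 358 = 358
  C-H: 4 × 403 = 1612
  C-I: 2 × 248 = 496
  Σ(formed) = 2466 kJ
ΔH = Σ(broken) − Σ(formed) = 2401 − 2466 = −65 kJ

ΔH ≈ −65 kJ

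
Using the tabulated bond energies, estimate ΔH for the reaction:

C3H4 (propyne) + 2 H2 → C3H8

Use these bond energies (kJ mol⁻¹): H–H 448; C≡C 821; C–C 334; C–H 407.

ΔH ≈ −245 kJ

Bonds broken (reactants):
  C≡C: 1 × 821 = 821
  C–C: 1 × 334 = 334
  C–H: 4 × 407 = 1628
  H–H: 2 × 448 = 896
  Σ(broken) = 3679 kJ
Bonds formed (products):
  C–C: 2 × 334 = 668
  C–H: 8 × 407 = 3256
  Σ(formed) = 3924 kJ
ΔH = Σ(broken) − Σ(formed) = 3679 − 3924 = −245 kJ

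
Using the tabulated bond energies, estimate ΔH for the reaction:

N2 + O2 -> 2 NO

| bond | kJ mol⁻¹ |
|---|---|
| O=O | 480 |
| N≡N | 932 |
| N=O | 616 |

ΔH ≈ +180 kJ

Bonds broken (reactants):
  N≡N: 1 × 932 = 932
  O=O: 1 × 480 = 480
  Σ(broken) = 1412 kJ
Bonds formed (products):
  N=O: 2 × 616 = 1232
  Σ(formed) = 1232 kJ
ΔH = Σ(broken) − Σ(formed) = 1412 − 1232 = +180 kJ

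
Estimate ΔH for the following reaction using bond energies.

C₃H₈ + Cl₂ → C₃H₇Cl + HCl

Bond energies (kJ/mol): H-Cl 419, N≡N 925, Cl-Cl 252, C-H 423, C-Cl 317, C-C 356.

Bonds broken (reactants):
  C-C: 2 × 356 = 712
  C-H: 8 × 423 = 3384
  Cl-Cl: 1 × 252 = 252
  Σ(broken) = 4348 kJ
Bonds formed (products):
  C-C: 2 × 356 = 712
  C-Cl: 1 × 317 = 317
  C-H: 7 × 423 = 2961
  H-Cl: 1 × 419 = 419
  Σ(formed) = 4409 kJ
ΔH = Σ(broken) − Σ(formed) = 4348 − 4409 = −61 kJ

ΔH ≈ −61 kJ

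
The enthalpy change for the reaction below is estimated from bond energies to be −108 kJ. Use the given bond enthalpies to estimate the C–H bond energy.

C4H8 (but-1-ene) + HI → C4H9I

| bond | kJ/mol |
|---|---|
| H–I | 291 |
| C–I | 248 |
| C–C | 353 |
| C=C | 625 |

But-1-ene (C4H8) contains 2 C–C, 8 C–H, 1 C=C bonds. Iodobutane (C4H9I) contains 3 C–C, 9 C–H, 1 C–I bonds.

D(C–H) ≈ 423 kJ/mol

Let D be the C–H bond energy.
Σ(broken) = 2×353 + 8×D + 1×625 + 1×291 = 1622 + 8D
Σ(formed) = 3×353 + 9×D + 1×248 = 1307 + 9D
ΔH = Σ(broken) − Σ(formed) = (1622 + 8D) − (1307 + 9D) = +315 − D
Setting this equal to −108 kJ gives D = 423 kJ/mol.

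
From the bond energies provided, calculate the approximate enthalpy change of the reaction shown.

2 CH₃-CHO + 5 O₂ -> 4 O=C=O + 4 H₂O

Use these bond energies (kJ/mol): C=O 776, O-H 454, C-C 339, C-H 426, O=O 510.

Bonds broken (reactants):
  C-C: 2 × 339 = 678
  C-H: 8 × 426 = 3408
  C=O: 2 × 776 = 1552
  O=O: 5 × 510 = 2550
  Σ(broken) = 8188 kJ
Bonds formed (products):
  C=O: 8 × 776 = 6208
  O-H: 8 × 454 = 3632
  Σ(formed) = 9840 kJ
ΔH = Σ(broken) − Σ(formed) = 8188 − 9840 = −1652 kJ

ΔH ≈ −1652 kJ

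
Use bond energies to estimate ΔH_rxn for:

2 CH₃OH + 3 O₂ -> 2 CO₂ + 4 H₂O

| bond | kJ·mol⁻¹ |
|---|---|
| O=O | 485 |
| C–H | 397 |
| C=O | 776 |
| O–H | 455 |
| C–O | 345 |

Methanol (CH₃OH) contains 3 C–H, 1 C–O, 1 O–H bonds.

Bonds broken (reactants):
  C–H: 6 × 397 = 2382
  C–O: 2 × 345 = 690
  O–H: 2 × 455 = 910
  O=O: 3 × 485 = 1455
  Σ(broken) = 5437 kJ
Bonds formed (products):
  C=O: 4 × 776 = 3104
  O–H: 8 × 455 = 3640
  Σ(formed) = 6744 kJ
ΔH = Σ(broken) − Σ(formed) = 5437 − 6744 = −1307 kJ

ΔH ≈ −1307 kJ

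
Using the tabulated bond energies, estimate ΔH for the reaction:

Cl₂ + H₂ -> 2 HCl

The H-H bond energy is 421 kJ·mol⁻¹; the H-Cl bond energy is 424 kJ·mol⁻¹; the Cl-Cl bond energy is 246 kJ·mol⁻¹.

Bonds broken (reactants):
  Cl-Cl: 1 × 246 = 246
  H-H: 1 × 421 = 421
  Σ(broken) = 667 kJ
Bonds formed (products):
  H-Cl: 2 × 424 = 848
  Σ(formed) = 848 kJ
ΔH = Σ(broken) − Σ(formed) = 667 − 848 = −181 kJ

ΔH ≈ −181 kJ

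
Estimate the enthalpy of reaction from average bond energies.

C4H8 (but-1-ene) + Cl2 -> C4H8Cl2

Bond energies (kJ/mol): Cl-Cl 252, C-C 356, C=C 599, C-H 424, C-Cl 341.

Bonds broken (reactants):
  C-C: 2 × 356 = 712
  C-H: 8 × 424 = 3392
  C=C: 1 × 599 = 599
  Cl-Cl: 1 × 252 = 252
  Σ(broken) = 4955 kJ
Bonds formed (products):
  C-C: 3 × 356 = 1068
  C-Cl: 2 × 341 = 682
  C-H: 8 × 424 = 3392
  Σ(formed) = 5142 kJ
ΔH = Σ(broken) − Σ(formed) = 4955 − 5142 = −187 kJ

ΔH ≈ −187 kJ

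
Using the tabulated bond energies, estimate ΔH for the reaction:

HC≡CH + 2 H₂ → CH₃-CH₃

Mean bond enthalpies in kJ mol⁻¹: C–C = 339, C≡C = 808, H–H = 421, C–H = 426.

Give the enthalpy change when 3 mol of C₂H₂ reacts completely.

ΔH = −1179 kJ

Bonds broken (reactants):
  C≡C: 1 × 808 = 808
  C–H: 2 × 426 = 852
  H–H: 2 × 421 = 842
  Σ(broken) = 2502 kJ
Bonds formed (products):
  C–C: 1 × 339 = 339
  C–H: 6 × 426 = 2556
  Σ(formed) = 2895 kJ
ΔH = Σ(broken) − Σ(formed) = 2502 − 2895 = −393 kJ
For 3× the reaction as written: 3 × (−393) = −1179 kJ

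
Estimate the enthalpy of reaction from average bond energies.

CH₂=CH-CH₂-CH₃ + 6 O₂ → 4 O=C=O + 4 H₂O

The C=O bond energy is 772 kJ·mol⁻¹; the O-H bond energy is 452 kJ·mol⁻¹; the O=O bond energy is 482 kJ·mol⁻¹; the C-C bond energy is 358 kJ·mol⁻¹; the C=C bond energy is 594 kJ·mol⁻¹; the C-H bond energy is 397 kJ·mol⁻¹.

ΔH ≈ −2414 kJ

Bonds broken (reactants):
  C-C: 2 × 358 = 716
  C-H: 8 × 397 = 3176
  C=C: 1 × 594 = 594
  O=O: 6 × 482 = 2892
  Σ(broken) = 7378 kJ
Bonds formed (products):
  C=O: 8 × 772 = 6176
  O-H: 8 × 452 = 3616
  Σ(formed) = 9792 kJ
ΔH = Σ(broken) − Σ(formed) = 7378 − 9792 = −2414 kJ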